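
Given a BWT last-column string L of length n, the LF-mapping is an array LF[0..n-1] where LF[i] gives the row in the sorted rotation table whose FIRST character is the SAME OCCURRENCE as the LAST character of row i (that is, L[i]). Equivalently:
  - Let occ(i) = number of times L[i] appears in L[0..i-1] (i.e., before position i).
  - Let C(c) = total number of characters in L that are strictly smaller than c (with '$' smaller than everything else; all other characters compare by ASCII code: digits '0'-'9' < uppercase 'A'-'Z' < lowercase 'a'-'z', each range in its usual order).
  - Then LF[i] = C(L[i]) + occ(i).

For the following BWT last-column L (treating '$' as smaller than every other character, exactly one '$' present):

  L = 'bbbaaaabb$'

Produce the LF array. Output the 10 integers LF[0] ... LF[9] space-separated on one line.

Char counts: '$':1, 'a':4, 'b':5
C (first-col start): C('$')=0, C('a')=1, C('b')=5
L[0]='b': occ=0, LF[0]=C('b')+0=5+0=5
L[1]='b': occ=1, LF[1]=C('b')+1=5+1=6
L[2]='b': occ=2, LF[2]=C('b')+2=5+2=7
L[3]='a': occ=0, LF[3]=C('a')+0=1+0=1
L[4]='a': occ=1, LF[4]=C('a')+1=1+1=2
L[5]='a': occ=2, LF[5]=C('a')+2=1+2=3
L[6]='a': occ=3, LF[6]=C('a')+3=1+3=4
L[7]='b': occ=3, LF[7]=C('b')+3=5+3=8
L[8]='b': occ=4, LF[8]=C('b')+4=5+4=9
L[9]='$': occ=0, LF[9]=C('$')+0=0+0=0

Answer: 5 6 7 1 2 3 4 8 9 0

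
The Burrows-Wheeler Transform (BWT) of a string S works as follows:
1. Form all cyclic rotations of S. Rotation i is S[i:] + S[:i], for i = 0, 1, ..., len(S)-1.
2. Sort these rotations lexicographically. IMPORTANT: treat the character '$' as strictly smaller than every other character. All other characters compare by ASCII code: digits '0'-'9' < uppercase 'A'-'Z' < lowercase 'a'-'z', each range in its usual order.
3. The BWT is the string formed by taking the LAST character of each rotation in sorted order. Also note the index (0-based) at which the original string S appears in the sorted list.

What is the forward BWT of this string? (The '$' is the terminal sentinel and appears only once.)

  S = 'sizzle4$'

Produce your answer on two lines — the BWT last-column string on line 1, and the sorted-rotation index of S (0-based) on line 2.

Answer: 4elsz$zi
5

Derivation:
All 8 rotations (rotation i = S[i:]+S[:i]):
  rot[0] = sizzle4$
  rot[1] = izzle4$s
  rot[2] = zzle4$si
  rot[3] = zle4$siz
  rot[4] = le4$sizz
  rot[5] = e4$sizzl
  rot[6] = 4$sizzle
  rot[7] = $sizzle4
Sorted (with $ < everything):
  sorted[0] = $sizzle4  (last char: '4')
  sorted[1] = 4$sizzle  (last char: 'e')
  sorted[2] = e4$sizzl  (last char: 'l')
  sorted[3] = izzle4$s  (last char: 's')
  sorted[4] = le4$sizz  (last char: 'z')
  sorted[5] = sizzle4$  (last char: '$')
  sorted[6] = zle4$siz  (last char: 'z')
  sorted[7] = zzle4$si  (last char: 'i')
Last column: 4elsz$zi
Original string S is at sorted index 5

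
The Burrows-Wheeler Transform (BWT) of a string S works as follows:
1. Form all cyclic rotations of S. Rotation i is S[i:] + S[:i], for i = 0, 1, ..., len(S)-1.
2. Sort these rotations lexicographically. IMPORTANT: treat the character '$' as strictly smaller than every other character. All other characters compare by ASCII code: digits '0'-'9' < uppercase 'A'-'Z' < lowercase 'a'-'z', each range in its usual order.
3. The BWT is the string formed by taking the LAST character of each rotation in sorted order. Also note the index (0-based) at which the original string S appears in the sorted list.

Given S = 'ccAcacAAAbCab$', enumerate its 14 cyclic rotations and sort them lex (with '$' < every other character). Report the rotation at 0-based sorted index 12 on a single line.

All 14 rotations (rotation i = S[i:]+S[:i]):
  rot[0] = ccAcacAAAbCab$
  rot[1] = cAcacAAAbCab$c
  rot[2] = AcacAAAbCab$cc
  rot[3] = cacAAAbCab$ccA
  rot[4] = acAAAbCab$ccAc
  rot[5] = cAAAbCab$ccAca
  rot[6] = AAAbCab$ccAcac
  rot[7] = AAbCab$ccAcacA
  rot[8] = AbCab$ccAcacAA
  rot[9] = bCab$ccAcacAAA
  rot[10] = Cab$ccAcacAAAb
  rot[11] = ab$ccAcacAAAbC
  rot[12] = b$ccAcacAAAbCa
  rot[13] = $ccAcacAAAbCab
Sorted (with $ < everything):
  sorted[0] = $ccAcacAAAbCab
  sorted[1] = AAAbCab$ccAcac
  sorted[2] = AAbCab$ccAcacA
  sorted[3] = AbCab$ccAcacAA
  sorted[4] = AcacAAAbCab$cc
  sorted[5] = Cab$ccAcacAAAb
  sorted[6] = ab$ccAcacAAAbC
  sorted[7] = acAAAbCab$ccAc
  sorted[8] = b$ccAcacAAAbCa
  sorted[9] = bCab$ccAcacAAA
  sorted[10] = cAAAbCab$ccAca
  sorted[11] = cAcacAAAbCab$c
  sorted[12] = cacAAAbCab$ccA
  sorted[13] = ccAcacAAAbCab$
sorted[12] = cacAAAbCab$ccA

Answer: cacAAAbCab$ccA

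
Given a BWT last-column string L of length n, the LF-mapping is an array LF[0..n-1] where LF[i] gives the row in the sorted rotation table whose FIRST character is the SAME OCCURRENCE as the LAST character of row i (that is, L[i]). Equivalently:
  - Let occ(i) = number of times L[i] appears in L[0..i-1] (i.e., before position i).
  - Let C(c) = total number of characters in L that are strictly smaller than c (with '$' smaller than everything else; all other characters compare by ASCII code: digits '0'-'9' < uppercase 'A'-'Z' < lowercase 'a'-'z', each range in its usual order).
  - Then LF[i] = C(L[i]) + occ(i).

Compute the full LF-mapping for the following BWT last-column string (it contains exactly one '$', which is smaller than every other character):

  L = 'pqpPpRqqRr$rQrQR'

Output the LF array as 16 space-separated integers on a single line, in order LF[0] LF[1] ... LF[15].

Char counts: '$':1, 'P':1, 'Q':2, 'R':3, 'p':3, 'q':3, 'r':3
C (first-col start): C('$')=0, C('P')=1, C('Q')=2, C('R')=4, C('p')=7, C('q')=10, C('r')=13
L[0]='p': occ=0, LF[0]=C('p')+0=7+0=7
L[1]='q': occ=0, LF[1]=C('q')+0=10+0=10
L[2]='p': occ=1, LF[2]=C('p')+1=7+1=8
L[3]='P': occ=0, LF[3]=C('P')+0=1+0=1
L[4]='p': occ=2, LF[4]=C('p')+2=7+2=9
L[5]='R': occ=0, LF[5]=C('R')+0=4+0=4
L[6]='q': occ=1, LF[6]=C('q')+1=10+1=11
L[7]='q': occ=2, LF[7]=C('q')+2=10+2=12
L[8]='R': occ=1, LF[8]=C('R')+1=4+1=5
L[9]='r': occ=0, LF[9]=C('r')+0=13+0=13
L[10]='$': occ=0, LF[10]=C('$')+0=0+0=0
L[11]='r': occ=1, LF[11]=C('r')+1=13+1=14
L[12]='Q': occ=0, LF[12]=C('Q')+0=2+0=2
L[13]='r': occ=2, LF[13]=C('r')+2=13+2=15
L[14]='Q': occ=1, LF[14]=C('Q')+1=2+1=3
L[15]='R': occ=2, LF[15]=C('R')+2=4+2=6

Answer: 7 10 8 1 9 4 11 12 5 13 0 14 2 15 3 6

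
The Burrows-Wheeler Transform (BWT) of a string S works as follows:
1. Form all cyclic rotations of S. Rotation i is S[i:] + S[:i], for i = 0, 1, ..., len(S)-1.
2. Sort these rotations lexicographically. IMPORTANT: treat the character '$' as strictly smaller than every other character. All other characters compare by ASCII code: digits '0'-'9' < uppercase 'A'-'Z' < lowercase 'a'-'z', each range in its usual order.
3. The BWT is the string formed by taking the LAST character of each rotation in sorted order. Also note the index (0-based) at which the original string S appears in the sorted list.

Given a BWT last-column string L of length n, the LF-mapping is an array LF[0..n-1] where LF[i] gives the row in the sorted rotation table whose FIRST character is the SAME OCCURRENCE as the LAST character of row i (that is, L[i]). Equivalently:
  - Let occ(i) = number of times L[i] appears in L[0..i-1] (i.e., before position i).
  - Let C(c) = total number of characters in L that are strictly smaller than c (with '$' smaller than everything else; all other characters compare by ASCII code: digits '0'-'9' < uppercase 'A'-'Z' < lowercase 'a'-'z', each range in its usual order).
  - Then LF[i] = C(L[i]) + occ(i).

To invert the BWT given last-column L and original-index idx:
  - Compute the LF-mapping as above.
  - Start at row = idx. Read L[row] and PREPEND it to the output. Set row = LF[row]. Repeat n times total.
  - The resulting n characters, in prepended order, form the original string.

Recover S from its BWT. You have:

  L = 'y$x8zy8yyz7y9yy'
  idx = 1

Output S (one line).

Answer: 7yyz9yzyyyx88y$

Derivation:
LF mapping: 6 0 5 2 13 7 3 8 9 14 1 10 4 11 12
Walk LF starting at row 1, prepending L[row]:
  step 1: row=1, L[1]='$', prepend. Next row=LF[1]=0
  step 2: row=0, L[0]='y', prepend. Next row=LF[0]=6
  step 3: row=6, L[6]='8', prepend. Next row=LF[6]=3
  step 4: row=3, L[3]='8', prepend. Next row=LF[3]=2
  step 5: row=2, L[2]='x', prepend. Next row=LF[2]=5
  step 6: row=5, L[5]='y', prepend. Next row=LF[5]=7
  step 7: row=7, L[7]='y', prepend. Next row=LF[7]=8
  step 8: row=8, L[8]='y', prepend. Next row=LF[8]=9
  step 9: row=9, L[9]='z', prepend. Next row=LF[9]=14
  step 10: row=14, L[14]='y', prepend. Next row=LF[14]=12
  step 11: row=12, L[12]='9', prepend. Next row=LF[12]=4
  step 12: row=4, L[4]='z', prepend. Next row=LF[4]=13
  step 13: row=13, L[13]='y', prepend. Next row=LF[13]=11
  step 14: row=11, L[11]='y', prepend. Next row=LF[11]=10
  step 15: row=10, L[10]='7', prepend. Next row=LF[10]=1
Reversed output: 7yyz9yzyyyx88y$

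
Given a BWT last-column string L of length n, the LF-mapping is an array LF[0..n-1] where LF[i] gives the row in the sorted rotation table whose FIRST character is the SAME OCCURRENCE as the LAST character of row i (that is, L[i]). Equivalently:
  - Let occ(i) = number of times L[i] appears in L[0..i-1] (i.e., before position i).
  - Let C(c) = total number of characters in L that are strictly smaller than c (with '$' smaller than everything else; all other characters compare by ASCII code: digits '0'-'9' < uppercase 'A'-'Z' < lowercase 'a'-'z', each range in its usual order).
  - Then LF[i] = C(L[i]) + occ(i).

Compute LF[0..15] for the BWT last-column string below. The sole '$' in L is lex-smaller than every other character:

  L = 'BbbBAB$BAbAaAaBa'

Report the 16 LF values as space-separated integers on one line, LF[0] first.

Answer: 5 13 14 6 1 7 0 8 2 15 3 10 4 11 9 12

Derivation:
Char counts: '$':1, 'A':4, 'B':5, 'a':3, 'b':3
C (first-col start): C('$')=0, C('A')=1, C('B')=5, C('a')=10, C('b')=13
L[0]='B': occ=0, LF[0]=C('B')+0=5+0=5
L[1]='b': occ=0, LF[1]=C('b')+0=13+0=13
L[2]='b': occ=1, LF[2]=C('b')+1=13+1=14
L[3]='B': occ=1, LF[3]=C('B')+1=5+1=6
L[4]='A': occ=0, LF[4]=C('A')+0=1+0=1
L[5]='B': occ=2, LF[5]=C('B')+2=5+2=7
L[6]='$': occ=0, LF[6]=C('$')+0=0+0=0
L[7]='B': occ=3, LF[7]=C('B')+3=5+3=8
L[8]='A': occ=1, LF[8]=C('A')+1=1+1=2
L[9]='b': occ=2, LF[9]=C('b')+2=13+2=15
L[10]='A': occ=2, LF[10]=C('A')+2=1+2=3
L[11]='a': occ=0, LF[11]=C('a')+0=10+0=10
L[12]='A': occ=3, LF[12]=C('A')+3=1+3=4
L[13]='a': occ=1, LF[13]=C('a')+1=10+1=11
L[14]='B': occ=4, LF[14]=C('B')+4=5+4=9
L[15]='a': occ=2, LF[15]=C('a')+2=10+2=12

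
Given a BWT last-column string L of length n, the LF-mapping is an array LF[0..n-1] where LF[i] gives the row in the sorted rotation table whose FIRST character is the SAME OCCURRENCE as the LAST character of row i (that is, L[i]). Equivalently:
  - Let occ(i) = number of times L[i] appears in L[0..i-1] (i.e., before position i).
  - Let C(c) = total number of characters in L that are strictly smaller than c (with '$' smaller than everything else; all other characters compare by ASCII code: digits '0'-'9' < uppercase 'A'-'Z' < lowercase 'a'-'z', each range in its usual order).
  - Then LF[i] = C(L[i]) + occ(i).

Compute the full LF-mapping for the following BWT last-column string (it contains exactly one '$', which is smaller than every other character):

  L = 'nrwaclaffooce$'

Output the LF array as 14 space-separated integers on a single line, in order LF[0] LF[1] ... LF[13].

Answer: 9 12 13 1 3 8 2 6 7 10 11 4 5 0

Derivation:
Char counts: '$':1, 'a':2, 'c':2, 'e':1, 'f':2, 'l':1, 'n':1, 'o':2, 'r':1, 'w':1
C (first-col start): C('$')=0, C('a')=1, C('c')=3, C('e')=5, C('f')=6, C('l')=8, C('n')=9, C('o')=10, C('r')=12, C('w')=13
L[0]='n': occ=0, LF[0]=C('n')+0=9+0=9
L[1]='r': occ=0, LF[1]=C('r')+0=12+0=12
L[2]='w': occ=0, LF[2]=C('w')+0=13+0=13
L[3]='a': occ=0, LF[3]=C('a')+0=1+0=1
L[4]='c': occ=0, LF[4]=C('c')+0=3+0=3
L[5]='l': occ=0, LF[5]=C('l')+0=8+0=8
L[6]='a': occ=1, LF[6]=C('a')+1=1+1=2
L[7]='f': occ=0, LF[7]=C('f')+0=6+0=6
L[8]='f': occ=1, LF[8]=C('f')+1=6+1=7
L[9]='o': occ=0, LF[9]=C('o')+0=10+0=10
L[10]='o': occ=1, LF[10]=C('o')+1=10+1=11
L[11]='c': occ=1, LF[11]=C('c')+1=3+1=4
L[12]='e': occ=0, LF[12]=C('e')+0=5+0=5
L[13]='$': occ=0, LF[13]=C('$')+0=0+0=0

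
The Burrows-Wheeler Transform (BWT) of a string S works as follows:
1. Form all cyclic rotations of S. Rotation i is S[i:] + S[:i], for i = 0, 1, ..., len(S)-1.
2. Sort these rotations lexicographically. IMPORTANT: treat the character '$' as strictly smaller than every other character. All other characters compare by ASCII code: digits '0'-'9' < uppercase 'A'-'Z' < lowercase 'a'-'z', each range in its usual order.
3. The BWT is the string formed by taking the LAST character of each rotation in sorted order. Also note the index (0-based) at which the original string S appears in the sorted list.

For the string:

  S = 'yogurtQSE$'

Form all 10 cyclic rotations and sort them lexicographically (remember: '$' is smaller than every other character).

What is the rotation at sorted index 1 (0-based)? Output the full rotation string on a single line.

Answer: E$yogurtQS

Derivation:
All 10 rotations (rotation i = S[i:]+S[:i]):
  rot[0] = yogurtQSE$
  rot[1] = ogurtQSE$y
  rot[2] = gurtQSE$yo
  rot[3] = urtQSE$yog
  rot[4] = rtQSE$yogu
  rot[5] = tQSE$yogur
  rot[6] = QSE$yogurt
  rot[7] = SE$yogurtQ
  rot[8] = E$yogurtQS
  rot[9] = $yogurtQSE
Sorted (with $ < everything):
  sorted[0] = $yogurtQSE
  sorted[1] = E$yogurtQS
  sorted[2] = QSE$yogurt
  sorted[3] = SE$yogurtQ
  sorted[4] = gurtQSE$yo
  sorted[5] = ogurtQSE$y
  sorted[6] = rtQSE$yogu
  sorted[7] = tQSE$yogur
  sorted[8] = urtQSE$yog
  sorted[9] = yogurtQSE$
sorted[1] = E$yogurtQS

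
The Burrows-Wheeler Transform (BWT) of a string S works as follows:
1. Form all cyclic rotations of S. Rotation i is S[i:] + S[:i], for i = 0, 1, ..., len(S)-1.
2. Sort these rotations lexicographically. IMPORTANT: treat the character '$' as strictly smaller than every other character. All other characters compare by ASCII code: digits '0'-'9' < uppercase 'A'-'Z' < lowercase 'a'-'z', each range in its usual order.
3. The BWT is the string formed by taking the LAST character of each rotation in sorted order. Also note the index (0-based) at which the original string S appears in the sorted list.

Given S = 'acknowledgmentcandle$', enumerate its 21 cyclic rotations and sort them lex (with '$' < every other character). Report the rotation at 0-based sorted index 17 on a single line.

Answer: ntcandle$acknowledgme

Derivation:
All 21 rotations (rotation i = S[i:]+S[:i]):
  rot[0] = acknowledgmentcandle$
  rot[1] = cknowledgmentcandle$a
  rot[2] = knowledgmentcandle$ac
  rot[3] = nowledgmentcandle$ack
  rot[4] = owledgmentcandle$ackn
  rot[5] = wledgmentcandle$ackno
  rot[6] = ledgmentcandle$acknow
  rot[7] = edgmentcandle$acknowl
  rot[8] = dgmentcandle$acknowle
  rot[9] = gmentcandle$acknowled
  rot[10] = mentcandle$acknowledg
  rot[11] = entcandle$acknowledgm
  rot[12] = ntcandle$acknowledgme
  rot[13] = tcandle$acknowledgmen
  rot[14] = candle$acknowledgment
  rot[15] = andle$acknowledgmentc
  rot[16] = ndle$acknowledgmentca
  rot[17] = dle$acknowledgmentcan
  rot[18] = le$acknowledgmentcand
  rot[19] = e$acknowledgmentcandl
  rot[20] = $acknowledgmentcandle
Sorted (with $ < everything):
  sorted[0] = $acknowledgmentcandle
  sorted[1] = acknowledgmentcandle$
  sorted[2] = andle$acknowledgmentc
  sorted[3] = candle$acknowledgment
  sorted[4] = cknowledgmentcandle$a
  sorted[5] = dgmentcandle$acknowle
  sorted[6] = dle$acknowledgmentcan
  sorted[7] = e$acknowledgmentcandl
  sorted[8] = edgmentcandle$acknowl
  sorted[9] = entcandle$acknowledgm
  sorted[10] = gmentcandle$acknowled
  sorted[11] = knowledgmentcandle$ac
  sorted[12] = le$acknowledgmentcand
  sorted[13] = ledgmentcandle$acknow
  sorted[14] = mentcandle$acknowledg
  sorted[15] = ndle$acknowledgmentca
  sorted[16] = nowledgmentcandle$ack
  sorted[17] = ntcandle$acknowledgme
  sorted[18] = owledgmentcandle$ackn
  sorted[19] = tcandle$acknowledgmen
  sorted[20] = wledgmentcandle$ackno
sorted[17] = ntcandle$acknowledgme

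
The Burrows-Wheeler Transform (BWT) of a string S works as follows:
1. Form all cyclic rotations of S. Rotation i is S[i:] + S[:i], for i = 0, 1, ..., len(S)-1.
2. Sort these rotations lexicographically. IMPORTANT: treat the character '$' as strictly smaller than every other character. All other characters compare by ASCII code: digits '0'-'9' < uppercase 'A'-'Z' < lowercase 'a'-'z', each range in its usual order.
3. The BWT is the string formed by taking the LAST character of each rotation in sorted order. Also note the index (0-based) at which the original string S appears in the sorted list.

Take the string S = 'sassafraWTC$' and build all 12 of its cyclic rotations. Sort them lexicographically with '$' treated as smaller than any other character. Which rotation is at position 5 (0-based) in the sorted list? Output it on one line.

All 12 rotations (rotation i = S[i:]+S[:i]):
  rot[0] = sassafraWTC$
  rot[1] = assafraWTC$s
  rot[2] = ssafraWTC$sa
  rot[3] = safraWTC$sas
  rot[4] = afraWTC$sass
  rot[5] = fraWTC$sassa
  rot[6] = raWTC$sassaf
  rot[7] = aWTC$sassafr
  rot[8] = WTC$sassafra
  rot[9] = TC$sassafraW
  rot[10] = C$sassafraWT
  rot[11] = $sassafraWTC
Sorted (with $ < everything):
  sorted[0] = $sassafraWTC
  sorted[1] = C$sassafraWT
  sorted[2] = TC$sassafraW
  sorted[3] = WTC$sassafra
  sorted[4] = aWTC$sassafr
  sorted[5] = afraWTC$sass
  sorted[6] = assafraWTC$s
  sorted[7] = fraWTC$sassa
  sorted[8] = raWTC$sassaf
  sorted[9] = safraWTC$sas
  sorted[10] = sassafraWTC$
  sorted[11] = ssafraWTC$sa
sorted[5] = afraWTC$sass

Answer: afraWTC$sass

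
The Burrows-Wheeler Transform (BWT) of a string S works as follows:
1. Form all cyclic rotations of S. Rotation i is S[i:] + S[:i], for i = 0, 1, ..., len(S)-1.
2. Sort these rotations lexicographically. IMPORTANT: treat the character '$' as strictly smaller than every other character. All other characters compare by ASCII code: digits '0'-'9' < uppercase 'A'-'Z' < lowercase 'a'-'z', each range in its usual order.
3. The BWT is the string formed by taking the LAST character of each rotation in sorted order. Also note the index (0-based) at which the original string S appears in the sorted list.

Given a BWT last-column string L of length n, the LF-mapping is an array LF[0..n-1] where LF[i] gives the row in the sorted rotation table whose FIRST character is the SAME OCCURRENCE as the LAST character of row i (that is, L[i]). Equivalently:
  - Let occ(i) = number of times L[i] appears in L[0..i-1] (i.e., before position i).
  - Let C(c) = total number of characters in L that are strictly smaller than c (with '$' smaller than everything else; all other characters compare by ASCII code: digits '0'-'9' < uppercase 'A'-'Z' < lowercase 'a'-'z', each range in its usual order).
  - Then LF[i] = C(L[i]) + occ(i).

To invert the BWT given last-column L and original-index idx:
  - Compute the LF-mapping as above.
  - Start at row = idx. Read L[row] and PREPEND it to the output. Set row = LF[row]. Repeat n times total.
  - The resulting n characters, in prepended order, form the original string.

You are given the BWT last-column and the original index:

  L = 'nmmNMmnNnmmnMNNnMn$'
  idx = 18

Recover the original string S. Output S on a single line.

LF mapping: 13 8 9 4 1 10 14 5 15 11 12 16 2 6 7 17 3 18 0
Walk LF starting at row 18, prepending L[row]:
  step 1: row=18, L[18]='$', prepend. Next row=LF[18]=0
  step 2: row=0, L[0]='n', prepend. Next row=LF[0]=13
  step 3: row=13, L[13]='N', prepend. Next row=LF[13]=6
  step 4: row=6, L[6]='n', prepend. Next row=LF[6]=14
  step 5: row=14, L[14]='N', prepend. Next row=LF[14]=7
  step 6: row=7, L[7]='N', prepend. Next row=LF[7]=5
  step 7: row=5, L[5]='m', prepend. Next row=LF[5]=10
  step 8: row=10, L[10]='m', prepend. Next row=LF[10]=12
  step 9: row=12, L[12]='M', prepend. Next row=LF[12]=2
  step 10: row=2, L[2]='m', prepend. Next row=LF[2]=9
  step 11: row=9, L[9]='m', prepend. Next row=LF[9]=11
  step 12: row=11, L[11]='n', prepend. Next row=LF[11]=16
  step 13: row=16, L[16]='M', prepend. Next row=LF[16]=3
  step 14: row=3, L[3]='N', prepend. Next row=LF[3]=4
  step 15: row=4, L[4]='M', prepend. Next row=LF[4]=1
  step 16: row=1, L[1]='m', prepend. Next row=LF[1]=8
  step 17: row=8, L[8]='n', prepend. Next row=LF[8]=15
  step 18: row=15, L[15]='n', prepend. Next row=LF[15]=17
  step 19: row=17, L[17]='n', prepend. Next row=LF[17]=18
Reversed output: nnnmMNMnmmMmmNNnNn$

Answer: nnnmMNMnmmMmmNNnNn$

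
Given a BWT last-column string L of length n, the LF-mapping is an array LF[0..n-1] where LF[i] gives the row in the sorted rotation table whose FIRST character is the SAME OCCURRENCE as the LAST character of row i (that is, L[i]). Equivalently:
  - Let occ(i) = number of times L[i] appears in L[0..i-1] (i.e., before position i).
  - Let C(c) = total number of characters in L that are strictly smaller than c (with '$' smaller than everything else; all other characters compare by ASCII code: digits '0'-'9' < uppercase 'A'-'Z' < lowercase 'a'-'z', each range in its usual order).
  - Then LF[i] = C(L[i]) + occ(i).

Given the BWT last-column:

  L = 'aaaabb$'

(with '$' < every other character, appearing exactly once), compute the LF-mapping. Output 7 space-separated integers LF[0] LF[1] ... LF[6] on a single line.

Char counts: '$':1, 'a':4, 'b':2
C (first-col start): C('$')=0, C('a')=1, C('b')=5
L[0]='a': occ=0, LF[0]=C('a')+0=1+0=1
L[1]='a': occ=1, LF[1]=C('a')+1=1+1=2
L[2]='a': occ=2, LF[2]=C('a')+2=1+2=3
L[3]='a': occ=3, LF[3]=C('a')+3=1+3=4
L[4]='b': occ=0, LF[4]=C('b')+0=5+0=5
L[5]='b': occ=1, LF[5]=C('b')+1=5+1=6
L[6]='$': occ=0, LF[6]=C('$')+0=0+0=0

Answer: 1 2 3 4 5 6 0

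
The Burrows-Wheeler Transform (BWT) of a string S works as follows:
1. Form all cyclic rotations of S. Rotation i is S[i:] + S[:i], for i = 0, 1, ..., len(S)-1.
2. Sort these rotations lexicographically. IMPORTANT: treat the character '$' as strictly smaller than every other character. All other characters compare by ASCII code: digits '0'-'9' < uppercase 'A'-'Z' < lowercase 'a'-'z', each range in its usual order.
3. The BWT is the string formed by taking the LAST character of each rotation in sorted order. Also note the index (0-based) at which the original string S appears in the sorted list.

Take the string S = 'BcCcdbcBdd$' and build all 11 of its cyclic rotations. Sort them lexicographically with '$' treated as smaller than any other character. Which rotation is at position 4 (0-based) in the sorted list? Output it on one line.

Answer: bcBdd$BcCcd

Derivation:
All 11 rotations (rotation i = S[i:]+S[:i]):
  rot[0] = BcCcdbcBdd$
  rot[1] = cCcdbcBdd$B
  rot[2] = CcdbcBdd$Bc
  rot[3] = cdbcBdd$BcC
  rot[4] = dbcBdd$BcCc
  rot[5] = bcBdd$BcCcd
  rot[6] = cBdd$BcCcdb
  rot[7] = Bdd$BcCcdbc
  rot[8] = dd$BcCcdbcB
  rot[9] = d$BcCcdbcBd
  rot[10] = $BcCcdbcBdd
Sorted (with $ < everything):
  sorted[0] = $BcCcdbcBdd
  sorted[1] = BcCcdbcBdd$
  sorted[2] = Bdd$BcCcdbc
  sorted[3] = CcdbcBdd$Bc
  sorted[4] = bcBdd$BcCcd
  sorted[5] = cBdd$BcCcdb
  sorted[6] = cCcdbcBdd$B
  sorted[7] = cdbcBdd$BcC
  sorted[8] = d$BcCcdbcBd
  sorted[9] = dbcBdd$BcCc
  sorted[10] = dd$BcCcdbcB
sorted[4] = bcBdd$BcCcd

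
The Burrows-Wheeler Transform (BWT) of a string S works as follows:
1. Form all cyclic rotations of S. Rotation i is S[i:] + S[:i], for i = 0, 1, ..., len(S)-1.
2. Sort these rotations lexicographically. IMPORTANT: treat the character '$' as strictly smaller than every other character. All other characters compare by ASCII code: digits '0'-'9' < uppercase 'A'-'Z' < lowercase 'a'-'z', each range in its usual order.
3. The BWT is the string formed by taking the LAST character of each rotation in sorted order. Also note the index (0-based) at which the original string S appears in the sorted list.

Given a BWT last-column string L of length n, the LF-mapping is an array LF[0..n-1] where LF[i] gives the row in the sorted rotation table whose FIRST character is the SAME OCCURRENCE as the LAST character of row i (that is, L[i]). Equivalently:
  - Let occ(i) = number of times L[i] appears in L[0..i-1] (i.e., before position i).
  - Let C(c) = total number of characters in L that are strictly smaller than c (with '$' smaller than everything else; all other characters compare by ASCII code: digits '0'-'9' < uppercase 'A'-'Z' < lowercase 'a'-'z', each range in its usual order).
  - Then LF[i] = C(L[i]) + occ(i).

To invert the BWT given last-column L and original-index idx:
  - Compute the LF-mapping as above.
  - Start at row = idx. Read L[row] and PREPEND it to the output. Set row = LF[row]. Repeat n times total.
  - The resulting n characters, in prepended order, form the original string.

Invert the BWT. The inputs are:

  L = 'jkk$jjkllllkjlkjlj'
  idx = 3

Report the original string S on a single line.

LF mapping: 1 7 8 0 2 3 9 12 13 14 15 10 4 16 11 5 17 6
Walk LF starting at row 3, prepending L[row]:
  step 1: row=3, L[3]='$', prepend. Next row=LF[3]=0
  step 2: row=0, L[0]='j', prepend. Next row=LF[0]=1
  step 3: row=1, L[1]='k', prepend. Next row=LF[1]=7
  step 4: row=7, L[7]='l', prepend. Next row=LF[7]=12
  step 5: row=12, L[12]='j', prepend. Next row=LF[12]=4
  step 6: row=4, L[4]='j', prepend. Next row=LF[4]=2
  step 7: row=2, L[2]='k', prepend. Next row=LF[2]=8
  step 8: row=8, L[8]='l', prepend. Next row=LF[8]=13
  step 9: row=13, L[13]='l', prepend. Next row=LF[13]=16
  step 10: row=16, L[16]='l', prepend. Next row=LF[16]=17
  step 11: row=17, L[17]='j', prepend. Next row=LF[17]=6
  step 12: row=6, L[6]='k', prepend. Next row=LF[6]=9
  step 13: row=9, L[9]='l', prepend. Next row=LF[9]=14
  step 14: row=14, L[14]='k', prepend. Next row=LF[14]=11
  step 15: row=11, L[11]='k', prepend. Next row=LF[11]=10
  step 16: row=10, L[10]='l', prepend. Next row=LF[10]=15
  step 17: row=15, L[15]='j', prepend. Next row=LF[15]=5
  step 18: row=5, L[5]='j', prepend. Next row=LF[5]=3
Reversed output: jjlkklkjlllkjjlkj$

Answer: jjlkklkjlllkjjlkj$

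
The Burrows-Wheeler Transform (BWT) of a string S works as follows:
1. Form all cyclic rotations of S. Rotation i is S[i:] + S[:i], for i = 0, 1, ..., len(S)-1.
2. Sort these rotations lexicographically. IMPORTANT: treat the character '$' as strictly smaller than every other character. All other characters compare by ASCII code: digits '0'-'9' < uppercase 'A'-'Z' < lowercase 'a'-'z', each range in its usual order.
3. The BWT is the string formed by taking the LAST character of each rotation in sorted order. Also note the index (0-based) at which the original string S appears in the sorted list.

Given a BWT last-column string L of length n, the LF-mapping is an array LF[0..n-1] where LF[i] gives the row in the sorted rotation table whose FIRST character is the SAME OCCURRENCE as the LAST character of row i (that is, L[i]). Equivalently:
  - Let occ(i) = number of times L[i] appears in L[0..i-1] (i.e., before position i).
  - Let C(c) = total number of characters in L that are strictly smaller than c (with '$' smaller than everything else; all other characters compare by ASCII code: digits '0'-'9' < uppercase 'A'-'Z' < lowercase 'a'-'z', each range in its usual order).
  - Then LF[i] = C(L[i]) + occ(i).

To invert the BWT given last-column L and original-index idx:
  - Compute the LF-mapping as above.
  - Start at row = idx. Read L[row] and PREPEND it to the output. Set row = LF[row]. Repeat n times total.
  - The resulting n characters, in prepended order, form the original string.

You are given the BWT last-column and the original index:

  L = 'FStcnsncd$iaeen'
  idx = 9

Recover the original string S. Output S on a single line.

Answer: incandescentSF$

Derivation:
LF mapping: 1 2 14 4 10 13 11 5 6 0 9 3 7 8 12
Walk LF starting at row 9, prepending L[row]:
  step 1: row=9, L[9]='$', prepend. Next row=LF[9]=0
  step 2: row=0, L[0]='F', prepend. Next row=LF[0]=1
  step 3: row=1, L[1]='S', prepend. Next row=LF[1]=2
  step 4: row=2, L[2]='t', prepend. Next row=LF[2]=14
  step 5: row=14, L[14]='n', prepend. Next row=LF[14]=12
  step 6: row=12, L[12]='e', prepend. Next row=LF[12]=7
  step 7: row=7, L[7]='c', prepend. Next row=LF[7]=5
  step 8: row=5, L[5]='s', prepend. Next row=LF[5]=13
  step 9: row=13, L[13]='e', prepend. Next row=LF[13]=8
  step 10: row=8, L[8]='d', prepend. Next row=LF[8]=6
  step 11: row=6, L[6]='n', prepend. Next row=LF[6]=11
  step 12: row=11, L[11]='a', prepend. Next row=LF[11]=3
  step 13: row=3, L[3]='c', prepend. Next row=LF[3]=4
  step 14: row=4, L[4]='n', prepend. Next row=LF[4]=10
  step 15: row=10, L[10]='i', prepend. Next row=LF[10]=9
Reversed output: incandescentSF$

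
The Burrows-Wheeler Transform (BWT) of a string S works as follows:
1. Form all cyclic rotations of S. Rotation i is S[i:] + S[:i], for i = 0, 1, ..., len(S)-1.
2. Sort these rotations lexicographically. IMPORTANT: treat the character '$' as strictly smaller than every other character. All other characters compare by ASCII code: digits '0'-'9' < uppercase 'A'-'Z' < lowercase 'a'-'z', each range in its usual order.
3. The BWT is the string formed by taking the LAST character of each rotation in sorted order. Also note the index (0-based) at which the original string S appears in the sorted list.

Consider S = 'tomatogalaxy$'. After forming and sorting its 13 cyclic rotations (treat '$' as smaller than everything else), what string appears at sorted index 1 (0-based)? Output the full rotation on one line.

Answer: alaxy$tomatog

Derivation:
All 13 rotations (rotation i = S[i:]+S[:i]):
  rot[0] = tomatogalaxy$
  rot[1] = omatogalaxy$t
  rot[2] = matogalaxy$to
  rot[3] = atogalaxy$tom
  rot[4] = togalaxy$toma
  rot[5] = ogalaxy$tomat
  rot[6] = galaxy$tomato
  rot[7] = alaxy$tomatog
  rot[8] = laxy$tomatoga
  rot[9] = axy$tomatogal
  rot[10] = xy$tomatogala
  rot[11] = y$tomatogalax
  rot[12] = $tomatogalaxy
Sorted (with $ < everything):
  sorted[0] = $tomatogalaxy
  sorted[1] = alaxy$tomatog
  sorted[2] = atogalaxy$tom
  sorted[3] = axy$tomatogal
  sorted[4] = galaxy$tomato
  sorted[5] = laxy$tomatoga
  sorted[6] = matogalaxy$to
  sorted[7] = ogalaxy$tomat
  sorted[8] = omatogalaxy$t
  sorted[9] = togalaxy$toma
  sorted[10] = tomatogalaxy$
  sorted[11] = xy$tomatogala
  sorted[12] = y$tomatogalax
sorted[1] = alaxy$tomatog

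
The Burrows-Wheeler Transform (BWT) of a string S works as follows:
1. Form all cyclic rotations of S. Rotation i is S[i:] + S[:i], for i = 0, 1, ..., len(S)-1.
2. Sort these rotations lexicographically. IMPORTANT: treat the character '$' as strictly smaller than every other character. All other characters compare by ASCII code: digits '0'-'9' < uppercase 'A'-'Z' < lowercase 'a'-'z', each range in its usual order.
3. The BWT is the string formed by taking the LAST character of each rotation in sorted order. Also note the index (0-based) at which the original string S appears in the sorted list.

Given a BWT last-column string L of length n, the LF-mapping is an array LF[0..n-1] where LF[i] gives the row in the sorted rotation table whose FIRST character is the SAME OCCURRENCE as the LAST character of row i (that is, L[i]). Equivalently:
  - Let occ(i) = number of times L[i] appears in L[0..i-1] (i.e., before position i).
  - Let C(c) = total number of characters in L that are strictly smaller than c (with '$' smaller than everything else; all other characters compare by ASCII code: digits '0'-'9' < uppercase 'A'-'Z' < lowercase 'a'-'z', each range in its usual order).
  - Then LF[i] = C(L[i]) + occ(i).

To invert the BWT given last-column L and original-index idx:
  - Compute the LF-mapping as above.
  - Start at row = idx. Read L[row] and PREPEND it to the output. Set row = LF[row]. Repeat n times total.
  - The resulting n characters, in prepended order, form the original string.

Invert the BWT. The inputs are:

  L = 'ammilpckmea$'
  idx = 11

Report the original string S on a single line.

Answer: picklemamma$

Derivation:
LF mapping: 1 8 9 5 7 11 3 6 10 4 2 0
Walk LF starting at row 11, prepending L[row]:
  step 1: row=11, L[11]='$', prepend. Next row=LF[11]=0
  step 2: row=0, L[0]='a', prepend. Next row=LF[0]=1
  step 3: row=1, L[1]='m', prepend. Next row=LF[1]=8
  step 4: row=8, L[8]='m', prepend. Next row=LF[8]=10
  step 5: row=10, L[10]='a', prepend. Next row=LF[10]=2
  step 6: row=2, L[2]='m', prepend. Next row=LF[2]=9
  step 7: row=9, L[9]='e', prepend. Next row=LF[9]=4
  step 8: row=4, L[4]='l', prepend. Next row=LF[4]=7
  step 9: row=7, L[7]='k', prepend. Next row=LF[7]=6
  step 10: row=6, L[6]='c', prepend. Next row=LF[6]=3
  step 11: row=3, L[3]='i', prepend. Next row=LF[3]=5
  step 12: row=5, L[5]='p', prepend. Next row=LF[5]=11
Reversed output: picklemamma$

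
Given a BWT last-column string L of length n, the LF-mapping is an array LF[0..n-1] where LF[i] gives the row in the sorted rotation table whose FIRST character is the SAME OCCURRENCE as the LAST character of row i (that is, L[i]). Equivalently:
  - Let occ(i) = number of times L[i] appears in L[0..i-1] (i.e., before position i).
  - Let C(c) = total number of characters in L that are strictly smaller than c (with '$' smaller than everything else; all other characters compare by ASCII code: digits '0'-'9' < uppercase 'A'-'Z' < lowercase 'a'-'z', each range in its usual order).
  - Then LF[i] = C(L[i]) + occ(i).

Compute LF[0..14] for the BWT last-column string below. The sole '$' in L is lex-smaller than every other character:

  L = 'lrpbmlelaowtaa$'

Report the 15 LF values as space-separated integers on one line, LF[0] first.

Char counts: '$':1, 'a':3, 'b':1, 'e':1, 'l':3, 'm':1, 'o':1, 'p':1, 'r':1, 't':1, 'w':1
C (first-col start): C('$')=0, C('a')=1, C('b')=4, C('e')=5, C('l')=6, C('m')=9, C('o')=10, C('p')=11, C('r')=12, C('t')=13, C('w')=14
L[0]='l': occ=0, LF[0]=C('l')+0=6+0=6
L[1]='r': occ=0, LF[1]=C('r')+0=12+0=12
L[2]='p': occ=0, LF[2]=C('p')+0=11+0=11
L[3]='b': occ=0, LF[3]=C('b')+0=4+0=4
L[4]='m': occ=0, LF[4]=C('m')+0=9+0=9
L[5]='l': occ=1, LF[5]=C('l')+1=6+1=7
L[6]='e': occ=0, LF[6]=C('e')+0=5+0=5
L[7]='l': occ=2, LF[7]=C('l')+2=6+2=8
L[8]='a': occ=0, LF[8]=C('a')+0=1+0=1
L[9]='o': occ=0, LF[9]=C('o')+0=10+0=10
L[10]='w': occ=0, LF[10]=C('w')+0=14+0=14
L[11]='t': occ=0, LF[11]=C('t')+0=13+0=13
L[12]='a': occ=1, LF[12]=C('a')+1=1+1=2
L[13]='a': occ=2, LF[13]=C('a')+2=1+2=3
L[14]='$': occ=0, LF[14]=C('$')+0=0+0=0

Answer: 6 12 11 4 9 7 5 8 1 10 14 13 2 3 0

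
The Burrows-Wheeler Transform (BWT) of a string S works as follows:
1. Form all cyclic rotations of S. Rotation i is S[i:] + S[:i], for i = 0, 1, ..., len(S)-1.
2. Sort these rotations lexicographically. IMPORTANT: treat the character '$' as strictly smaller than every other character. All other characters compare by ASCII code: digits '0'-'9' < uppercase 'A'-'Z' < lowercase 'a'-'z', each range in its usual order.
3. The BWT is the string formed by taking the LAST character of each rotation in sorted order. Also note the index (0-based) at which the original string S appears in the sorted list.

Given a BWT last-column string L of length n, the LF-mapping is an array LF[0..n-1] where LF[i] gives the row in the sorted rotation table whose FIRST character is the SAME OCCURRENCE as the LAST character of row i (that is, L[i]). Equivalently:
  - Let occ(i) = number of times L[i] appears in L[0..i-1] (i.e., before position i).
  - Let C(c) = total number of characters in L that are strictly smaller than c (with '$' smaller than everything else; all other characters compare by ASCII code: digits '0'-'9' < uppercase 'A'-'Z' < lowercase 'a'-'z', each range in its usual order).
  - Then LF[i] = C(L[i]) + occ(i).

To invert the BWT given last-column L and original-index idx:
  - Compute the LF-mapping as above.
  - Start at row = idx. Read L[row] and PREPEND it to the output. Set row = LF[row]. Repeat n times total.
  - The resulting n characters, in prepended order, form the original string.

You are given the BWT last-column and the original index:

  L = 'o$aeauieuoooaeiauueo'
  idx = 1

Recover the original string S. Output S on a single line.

LF mapping: 11 0 1 5 2 16 9 6 17 12 13 14 3 7 10 4 18 19 8 15
Walk LF starting at row 1, prepending L[row]:
  step 1: row=1, L[1]='$', prepend. Next row=LF[1]=0
  step 2: row=0, L[0]='o', prepend. Next row=LF[0]=11
  step 3: row=11, L[11]='o', prepend. Next row=LF[11]=14
  step 4: row=14, L[14]='i', prepend. Next row=LF[14]=10
  step 5: row=10, L[10]='o', prepend. Next row=LF[10]=13
  step 6: row=13, L[13]='e', prepend. Next row=LF[13]=7
  step 7: row=7, L[7]='e', prepend. Next row=LF[7]=6
  step 8: row=6, L[6]='i', prepend. Next row=LF[6]=9
  step 9: row=9, L[9]='o', prepend. Next row=LF[9]=12
  step 10: row=12, L[12]='a', prepend. Next row=LF[12]=3
  step 11: row=3, L[3]='e', prepend. Next row=LF[3]=5
  step 12: row=5, L[5]='u', prepend. Next row=LF[5]=16
  step 13: row=16, L[16]='u', prepend. Next row=LF[16]=18
  step 14: row=18, L[18]='e', prepend. Next row=LF[18]=8
  step 15: row=8, L[8]='u', prepend. Next row=LF[8]=17
  step 16: row=17, L[17]='u', prepend. Next row=LF[17]=19
  step 17: row=19, L[19]='o', prepend. Next row=LF[19]=15
  step 18: row=15, L[15]='a', prepend. Next row=LF[15]=4
  step 19: row=4, L[4]='a', prepend. Next row=LF[4]=2
  step 20: row=2, L[2]='a', prepend. Next row=LF[2]=1
Reversed output: aaaouueuueaoieeoioo$

Answer: aaaouueuueaoieeoioo$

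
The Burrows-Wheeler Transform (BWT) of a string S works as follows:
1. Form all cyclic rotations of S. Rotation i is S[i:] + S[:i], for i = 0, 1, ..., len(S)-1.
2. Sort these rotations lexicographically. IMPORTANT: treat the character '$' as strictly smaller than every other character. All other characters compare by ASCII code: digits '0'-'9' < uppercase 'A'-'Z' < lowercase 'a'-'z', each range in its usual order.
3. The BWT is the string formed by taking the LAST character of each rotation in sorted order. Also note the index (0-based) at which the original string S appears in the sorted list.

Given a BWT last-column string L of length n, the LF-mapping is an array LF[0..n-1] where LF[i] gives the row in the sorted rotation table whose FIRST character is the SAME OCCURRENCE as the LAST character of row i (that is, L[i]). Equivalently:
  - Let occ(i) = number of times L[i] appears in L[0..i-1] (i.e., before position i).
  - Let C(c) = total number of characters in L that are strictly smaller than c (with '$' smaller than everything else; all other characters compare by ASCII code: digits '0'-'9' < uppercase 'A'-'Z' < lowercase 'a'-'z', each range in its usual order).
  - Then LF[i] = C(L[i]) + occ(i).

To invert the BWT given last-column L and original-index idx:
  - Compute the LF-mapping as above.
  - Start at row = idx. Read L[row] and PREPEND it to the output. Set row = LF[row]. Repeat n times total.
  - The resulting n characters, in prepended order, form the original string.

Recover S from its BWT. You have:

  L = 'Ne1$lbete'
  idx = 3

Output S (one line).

LF mapping: 2 4 1 0 7 3 5 8 6
Walk LF starting at row 3, prepending L[row]:
  step 1: row=3, L[3]='$', prepend. Next row=LF[3]=0
  step 2: row=0, L[0]='N', prepend. Next row=LF[0]=2
  step 3: row=2, L[2]='1', prepend. Next row=LF[2]=1
  step 4: row=1, L[1]='e', prepend. Next row=LF[1]=4
  step 5: row=4, L[4]='l', prepend. Next row=LF[4]=7
  step 6: row=7, L[7]='t', prepend. Next row=LF[7]=8
  step 7: row=8, L[8]='e', prepend. Next row=LF[8]=6
  step 8: row=6, L[6]='e', prepend. Next row=LF[6]=5
  step 9: row=5, L[5]='b', prepend. Next row=LF[5]=3
Reversed output: beetle1N$

Answer: beetle1N$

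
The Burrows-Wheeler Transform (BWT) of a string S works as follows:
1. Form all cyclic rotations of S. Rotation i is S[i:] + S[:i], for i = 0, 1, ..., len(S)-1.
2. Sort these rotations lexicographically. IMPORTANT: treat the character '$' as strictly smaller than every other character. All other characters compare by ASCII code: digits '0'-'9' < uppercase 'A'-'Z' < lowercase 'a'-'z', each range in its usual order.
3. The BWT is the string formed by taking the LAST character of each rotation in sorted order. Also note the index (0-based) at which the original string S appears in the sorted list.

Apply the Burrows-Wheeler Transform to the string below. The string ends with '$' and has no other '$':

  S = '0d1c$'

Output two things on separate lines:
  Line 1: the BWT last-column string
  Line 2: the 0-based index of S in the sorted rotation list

All 5 rotations (rotation i = S[i:]+S[:i]):
  rot[0] = 0d1c$
  rot[1] = d1c$0
  rot[2] = 1c$0d
  rot[3] = c$0d1
  rot[4] = $0d1c
Sorted (with $ < everything):
  sorted[0] = $0d1c  (last char: 'c')
  sorted[1] = 0d1c$  (last char: '$')
  sorted[2] = 1c$0d  (last char: 'd')
  sorted[3] = c$0d1  (last char: '1')
  sorted[4] = d1c$0  (last char: '0')
Last column: c$d10
Original string S is at sorted index 1

Answer: c$d10
1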